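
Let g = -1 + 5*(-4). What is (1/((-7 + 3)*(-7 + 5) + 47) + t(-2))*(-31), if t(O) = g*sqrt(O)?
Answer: -31/55 + 651*I*sqrt(2) ≈ -0.56364 + 920.65*I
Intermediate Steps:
g = -21 (g = -1 - 20 = -21)
t(O) = -21*sqrt(O)
(1/((-7 + 3)*(-7 + 5) + 47) + t(-2))*(-31) = (1/((-7 + 3)*(-7 + 5) + 47) - 21*I*sqrt(2))*(-31) = (1/(-4*(-2) + 47) - 21*I*sqrt(2))*(-31) = (1/(8 + 47) - 21*I*sqrt(2))*(-31) = (1/55 - 21*I*sqrt(2))*(-31) = -31/55 + 651*I*sqrt(2)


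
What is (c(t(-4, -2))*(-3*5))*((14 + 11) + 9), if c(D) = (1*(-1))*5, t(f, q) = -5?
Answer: 2550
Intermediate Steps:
c(D) = -5 (c(D) = -1*5 = -5)
(c(t(-4, -2))*(-3*5))*((14 + 11) + 9) = (-(-15)*5)*((14 + 11) + 9) = (-5*(-15))*(25 + 9) = 75*34 = 2550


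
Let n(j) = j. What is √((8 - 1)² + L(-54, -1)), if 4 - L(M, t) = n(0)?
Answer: √53 ≈ 7.2801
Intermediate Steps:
L(M, t) = 4 (L(M, t) = 4 - 1*0 = 4 + 0 = 4)
√((8 - 1)² + L(-54, -1)) = √((8 - 1)² + 4) = √(7² + 4) = √(49 + 4) = √53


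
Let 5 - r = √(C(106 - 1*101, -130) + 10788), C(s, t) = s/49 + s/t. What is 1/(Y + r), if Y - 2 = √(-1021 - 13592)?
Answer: 182/(1274 - √357343818 + 182*I*√14613) ≈ -0.0040367 - 0.0050377*I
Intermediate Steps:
C(s, t) = s/49 + s/t (C(s, t) = s*(1/49) + s/t = s/49 + s/t)
r = 5 - √357343818/182 (r = 5 - √(((106 - 1*101)/49 + (106 - 1*101)/(-130)) + 10788) = 5 - √(((106 - 101)/49 + (106 - 101)*(-1/130)) + 10788) = 5 - √(((1/49)*5 + 5*(-1/130)) + 10788) = 5 - √((5/49 - 1/26) + 10788) = 5 - √(81/1274 + 10788) = 5 - √(13743993/1274) = 5 - √357343818/182 ≈ -98.866)
Y = 2 + I*√14613 (Y = 2 + √(-1021 - 13592) = 2 + √(-14613) = 2 + I*√14613 ≈ 2.0 + 120.88*I)
1/(Y + r) = 1/((2 + I*√14613) + (5 - √357343818/182)) = 1/(7 - √357343818/182 + I*√14613)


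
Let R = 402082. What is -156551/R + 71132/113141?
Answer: 10888560133/45491959562 ≈ 0.23935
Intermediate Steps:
-156551/R + 71132/113141 = -156551/402082 + 71132/113141 = 10888560133/45491959562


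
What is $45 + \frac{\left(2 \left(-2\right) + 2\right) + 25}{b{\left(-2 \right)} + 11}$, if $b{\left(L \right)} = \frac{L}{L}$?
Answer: $\frac{563}{12} \approx 46.917$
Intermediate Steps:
$b{\left(L \right)} = 1$
$45 + \frac{\left(2 \left(-2\right) + 2\right) + 25}{b{\left(-2 \right)} + 11} = 45 + \frac{\left(2 \left(-2\right) + 2\right) + 25}{1 + 11} = 45 + \frac{\left(-4 + 2\right) + 25}{12} = 45 + \frac{-2 + 25}{12} = 45 + \frac{1}{12} \cdot 23 = 45 + \frac{23}{12} = \frac{563}{12}$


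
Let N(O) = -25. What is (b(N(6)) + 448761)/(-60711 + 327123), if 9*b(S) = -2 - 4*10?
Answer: 1346269/799236 ≈ 1.6844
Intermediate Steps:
b(S) = -14/3 (b(S) = (-2 - 4*10)/9 = (-2 - 40)/9 = (⅑)*(-42) = -14/3)
(b(N(6)) + 448761)/(-60711 + 327123) = (-14/3 + 448761)/(-60711 + 327123) = (1346269/3)/266412 = (1346269/3)*(1/266412) = 1346269/799236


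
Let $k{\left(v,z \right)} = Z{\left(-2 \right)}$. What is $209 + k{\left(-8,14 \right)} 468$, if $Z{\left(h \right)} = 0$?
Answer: $209$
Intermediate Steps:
$k{\left(v,z \right)} = 0$
$209 + k{\left(-8,14 \right)} 468 = 209 + 0 \cdot 468 = 209 + 0 = 209$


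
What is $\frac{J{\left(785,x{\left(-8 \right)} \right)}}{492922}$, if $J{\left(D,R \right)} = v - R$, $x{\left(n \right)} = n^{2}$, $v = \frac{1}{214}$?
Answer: $- \frac{13695}{105485308} \approx -0.00012983$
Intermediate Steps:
$v = \frac{1}{214} \approx 0.0046729$
$J{\left(D,R \right)} = \frac{1}{214} - R$
$\frac{J{\left(785,x{\left(-8 \right)} \right)}}{492922} = \frac{\frac{1}{214} - \left(-8\right)^{2}}{492922} = \left(\frac{1}{214} - 64\right) \frac{1}{492922} = \left(- \frac{13695}{214}\right) \frac{1}{492922} = - \frac{13695}{105485308}$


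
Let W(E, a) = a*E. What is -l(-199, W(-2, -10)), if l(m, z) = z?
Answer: -20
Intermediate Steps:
W(E, a) = E*a
-l(-199, W(-2, -10)) = -(-2)*(-10) = -1*20 = -20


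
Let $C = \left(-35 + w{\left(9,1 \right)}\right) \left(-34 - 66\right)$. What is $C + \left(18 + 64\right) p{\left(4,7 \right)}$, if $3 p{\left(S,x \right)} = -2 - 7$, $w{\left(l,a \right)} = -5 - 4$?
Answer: $4154$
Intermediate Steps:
$w{\left(l,a \right)} = -9$
$p{\left(S,x \right)} = -3$ ($p{\left(S,x \right)} = \frac{-2 - 7}{3} = \frac{1}{3} \left(-9\right) = -3$)
$C = 4400$ ($C = \left(-35 - 9\right) \left(-34 - 66\right) = \left(-44\right) \left(-100\right) = 4400$)
$C + \left(18 + 64\right) p{\left(4,7 \right)} = 4400 + \left(18 + 64\right) \left(-3\right) = 4400 + 82 \left(-3\right) = 4400 - 246 = 4154$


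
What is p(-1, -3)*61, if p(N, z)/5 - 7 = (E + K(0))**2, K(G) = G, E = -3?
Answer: 4880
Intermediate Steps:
p(N, z) = 80 (p(N, z) = 35 + 5*(-3 + 0)**2 = 35 + 5*(-3)**2 = 35 + 5*9 = 35 + 45 = 80)
p(-1, -3)*61 = 80*61 = 4880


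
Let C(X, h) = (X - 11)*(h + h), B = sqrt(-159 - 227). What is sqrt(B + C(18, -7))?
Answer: sqrt(-98 + I*sqrt(386)) ≈ 0.98742 + 9.9486*I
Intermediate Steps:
B = I*sqrt(386) (B = sqrt(-386) = I*sqrt(386) ≈ 19.647*I)
C(X, h) = 2*h*(-11 + X) (C(X, h) = (-11 + X)*(2*h) = 2*h*(-11 + X))
sqrt(B + C(18, -7)) = sqrt(I*sqrt(386) + 2*(-7)*(-11 + 18)) = sqrt(I*sqrt(386) + 2*(-7)*7) = sqrt(I*sqrt(386) - 98) = sqrt(-98 + I*sqrt(386))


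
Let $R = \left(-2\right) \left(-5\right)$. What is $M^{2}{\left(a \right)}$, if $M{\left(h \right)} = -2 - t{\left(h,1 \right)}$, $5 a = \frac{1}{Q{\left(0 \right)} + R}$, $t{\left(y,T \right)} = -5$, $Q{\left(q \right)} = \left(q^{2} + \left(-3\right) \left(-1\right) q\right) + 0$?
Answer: $9$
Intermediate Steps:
$Q{\left(q \right)} = q^{2} + 3 q$ ($Q{\left(q \right)} = \left(q^{2} + 3 q\right) + 0 = q^{2} + 3 q$)
$R = 10$
$a = \frac{1}{50}$ ($a = \frac{1}{5 \left(0 \left(3 + 0\right) + 10\right)} = \frac{1}{5 \left(0 \cdot 3 + 10\right)} = \frac{1}{5 \left(0 + 10\right)} = \frac{1}{5 \cdot 10} = \frac{1}{5} \cdot \frac{1}{10} = \frac{1}{50} \approx 0.02$)
$M{\left(h \right)} = 3$ ($M{\left(h \right)} = -2 - -5 = -2 + 5 = 3$)
$M^{2}{\left(a \right)} = 3^{2} = 9$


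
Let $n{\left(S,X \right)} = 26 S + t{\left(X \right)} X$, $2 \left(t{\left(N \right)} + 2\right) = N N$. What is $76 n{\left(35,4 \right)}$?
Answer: $70984$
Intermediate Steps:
$t{\left(N \right)} = -2 + \frac{N^{2}}{2}$ ($t{\left(N \right)} = -2 + \frac{N N}{2} = -2 + \frac{N^{2}}{2}$)
$n{\left(S,X \right)} = 26 S + X \left(-2 + \frac{X^{2}}{2}\right)$ ($n{\left(S,X \right)} = 26 S + \left(-2 + \frac{X^{2}}{2}\right) X = 26 S + X \left(-2 + \frac{X^{2}}{2}\right)$)
$76 n{\left(35,4 \right)} = 76 \left(26 \cdot 35 + \frac{1}{2} \cdot 4 \left(-4 + 4^{2}\right)\right) = 76 \left(910 + \frac{1}{2} \cdot 4 \left(-4 + 16\right)\right) = 76 \left(910 + \frac{1}{2} \cdot 4 \cdot 12\right) = 76 \left(910 + 24\right) = 76 \cdot 934 = 70984$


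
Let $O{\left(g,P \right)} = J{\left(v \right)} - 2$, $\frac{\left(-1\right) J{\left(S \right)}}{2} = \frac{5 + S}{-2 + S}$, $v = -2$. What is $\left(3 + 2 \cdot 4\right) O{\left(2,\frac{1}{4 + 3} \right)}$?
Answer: $- \frac{11}{2} \approx -5.5$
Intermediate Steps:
$J{\left(S \right)} = - \frac{2 \left(5 + S\right)}{-2 + S}$ ($J{\left(S \right)} = - 2 \frac{5 + S}{-2 + S} = - \frac{2 \left(5 + S\right)}{-2 + S}$)
$O{\left(g,P \right)} = - \frac{1}{2}$ ($O{\left(g,P \right)} = \frac{2 \left(-5 - -2\right)}{-2 - 2} - 2 = \frac{2 \left(-5 + 2\right)}{-4} - 2 = 2 \left(- \frac{1}{4}\right) \left(-3\right) - 2 = \frac{3}{2} - 2 = - \frac{1}{2}$)
$\left(3 + 2 \cdot 4\right) O{\left(2,\frac{1}{4 + 3} \right)} = \left(3 + 2 \cdot 4\right) \left(- \frac{1}{2}\right) = \left(3 + 8\right) \left(- \frac{1}{2}\right) = 11 \left(- \frac{1}{2}\right) = - \frac{11}{2}$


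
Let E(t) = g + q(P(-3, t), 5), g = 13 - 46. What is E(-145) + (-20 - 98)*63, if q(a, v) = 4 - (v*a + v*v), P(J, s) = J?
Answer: -7473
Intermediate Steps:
q(a, v) = 4 - v² - a*v (q(a, v) = 4 - (a*v + v²) = 4 - (v² + a*v) = 4 + (-v² - a*v) = 4 - v² - a*v)
g = -33
E(t) = -39 (E(t) = -33 + (4 - 1*5² - 1*(-3)*5) = -33 + (4 - 1*25 + 15) = -33 + (4 - 25 + 15) = -33 - 6 = -39)
E(-145) + (-20 - 98)*63 = -39 + (-20 - 98)*63 = -39 - 118*63 = -39 - 7434 = -7473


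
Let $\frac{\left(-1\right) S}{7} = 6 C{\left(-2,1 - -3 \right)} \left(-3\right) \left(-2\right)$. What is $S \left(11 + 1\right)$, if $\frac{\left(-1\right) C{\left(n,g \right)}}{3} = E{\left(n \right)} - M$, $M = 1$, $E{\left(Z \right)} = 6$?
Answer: $45360$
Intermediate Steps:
$C{\left(n,g \right)} = -15$ ($C{\left(n,g \right)} = - 3 \left(6 - 1\right) = \left(-3\right) 5 = -15$)
$S = 3780$ ($S = - 7 \cdot 6 \left(-15\right) \left(-3\right) \left(-2\right) = - 7 \left(-90\right) \left(-3\right) \left(-2\right) = - 7 \cdot 270 \left(-2\right) = \left(-7\right) \left(-540\right) = 3780$)
$S \left(11 + 1\right) = 3780 \left(11 + 1\right) = 3780 \cdot 12 = 45360$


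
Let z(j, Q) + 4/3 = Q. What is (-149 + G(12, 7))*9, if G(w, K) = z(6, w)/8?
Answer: -1329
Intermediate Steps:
z(j, Q) = -4/3 + Q
G(w, K) = -⅙ + w/8 (G(w, K) = (-4/3 + w)/8 = (-4/3 + w)*(⅛) = -⅙ + w/8)
(-149 + G(12, 7))*9 = (-149 + (-⅙ + (⅛)*12))*9 = (-149 + (-⅙ + 3/2))*9 = (-149 + 4/3)*9 = -443/3*9 = -1329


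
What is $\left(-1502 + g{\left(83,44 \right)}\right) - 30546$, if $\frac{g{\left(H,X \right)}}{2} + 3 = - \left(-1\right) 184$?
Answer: $-31686$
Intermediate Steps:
$g{\left(H,X \right)} = 362$ ($g{\left(H,X \right)} = -6 + 2 \left(- \left(-1\right) 184\right) = -6 + 2 \left(\left(-1\right) \left(-184\right)\right) = -6 + 2 \cdot 184 = -6 + 368 = 362$)
$\left(-1502 + g{\left(83,44 \right)}\right) - 30546 = \left(-1502 + 362\right) - 30546 = -1140 - 30546 = -31686$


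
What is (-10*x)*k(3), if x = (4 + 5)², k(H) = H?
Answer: -2430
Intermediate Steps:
x = 81 (x = 9² = 81)
(-10*x)*k(3) = -10*81*3 = -810*3 = -2430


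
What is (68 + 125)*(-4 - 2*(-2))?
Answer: 0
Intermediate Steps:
(68 + 125)*(-4 - 2*(-2)) = 193*(-4 + 4) = 193*0 = 0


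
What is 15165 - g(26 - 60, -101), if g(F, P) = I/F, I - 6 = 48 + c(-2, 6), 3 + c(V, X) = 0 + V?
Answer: 515659/34 ≈ 15166.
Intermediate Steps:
c(V, X) = -3 + V (c(V, X) = -3 + (0 + V) = -3 + V)
I = 49 (I = 6 + (48 + (-3 - 2)) = 6 + (48 - 5) = 6 + 43 = 49)
g(F, P) = 49/F
15165 - g(26 - 60, -101) = 15165 - 49/(26 - 60) = 15165 - 49/(-34) = 15165 - 49*(-1)/34 = 15165 - 1*(-49/34) = 15165 + 49/34 = 515659/34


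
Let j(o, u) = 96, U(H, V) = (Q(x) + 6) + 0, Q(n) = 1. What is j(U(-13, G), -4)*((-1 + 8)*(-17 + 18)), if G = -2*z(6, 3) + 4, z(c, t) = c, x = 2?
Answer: 672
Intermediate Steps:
G = -8 (G = -2*6 + 4 = -12 + 4 = -8)
U(H, V) = 7 (U(H, V) = (1 + 6) + 0 = 7 + 0 = 7)
j(U(-13, G), -4)*((-1 + 8)*(-17 + 18)) = 96*((-1 + 8)*(-17 + 18)) = 96*(7*1) = 96*7 = 672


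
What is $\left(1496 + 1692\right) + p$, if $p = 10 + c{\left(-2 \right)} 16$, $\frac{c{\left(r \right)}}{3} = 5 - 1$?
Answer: $3390$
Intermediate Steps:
$c{\left(r \right)} = 12$ ($c{\left(r \right)} = 3 \left(5 - 1\right) = 3 \cdot 4 = 12$)
$p = 202$ ($p = 10 + 12 \cdot 16 = 10 + 192 = 202$)
$\left(1496 + 1692\right) + p = \left(1496 + 1692\right) + 202 = 3188 + 202 = 3390$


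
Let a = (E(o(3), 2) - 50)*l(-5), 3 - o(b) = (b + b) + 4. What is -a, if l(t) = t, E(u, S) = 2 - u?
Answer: -205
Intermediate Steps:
o(b) = -1 - 2*b (o(b) = 3 - ((b + b) + 4) = 3 - (2*b + 4) = 3 - (4 + 2*b) = 3 + (-4 - 2*b) = -1 - 2*b)
a = 205 (a = ((2 - (-1 - 2*3)) - 50)*(-5) = ((2 - (-1 - 6)) - 50)*(-5) = ((2 - 1*(-7)) - 50)*(-5) = ((2 + 7) - 50)*(-5) = (9 - 50)*(-5) = -41*(-5) = 205)
-a = -1*205 = -205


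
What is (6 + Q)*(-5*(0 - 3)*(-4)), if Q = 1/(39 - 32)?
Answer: -2580/7 ≈ -368.57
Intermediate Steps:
Q = ⅐ (Q = 1/7 = ⅐ ≈ 0.14286)
(6 + Q)*(-5*(0 - 3)*(-4)) = (6 + ⅐)*(-5*(0 - 3)*(-4)) = 43*(-(-15)*(-4))/7 = 43*(-5*12)/7 = (43/7)*(-60) = -2580/7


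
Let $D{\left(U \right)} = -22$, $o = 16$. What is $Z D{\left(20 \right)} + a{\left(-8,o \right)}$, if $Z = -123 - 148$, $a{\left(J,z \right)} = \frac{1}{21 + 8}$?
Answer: $\frac{172899}{29} \approx 5962.0$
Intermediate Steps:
$a{\left(J,z \right)} = \frac{1}{29}$
$Z = -271$ ($Z = -123 - 148 = -271$)
$Z D{\left(20 \right)} + a{\left(-8,o \right)} = \left(-271\right) \left(-22\right) + \frac{1}{29} = 5962 + \frac{1}{29} = \frac{172899}{29}$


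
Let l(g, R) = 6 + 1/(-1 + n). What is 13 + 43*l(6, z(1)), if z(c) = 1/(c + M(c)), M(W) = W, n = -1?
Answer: 499/2 ≈ 249.50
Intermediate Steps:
z(c) = 1/(2*c) (z(c) = 1/(c + c) = 1/(2*c))
l(g, R) = 11/2 (l(g, R) = 6 + 1/(-1 - 1) = 6 + 1/(-2) = 6 - ½ = 11/2)
13 + 43*l(6, z(1)) = 13 + 43*(11/2) = 13 + 473/2 = 499/2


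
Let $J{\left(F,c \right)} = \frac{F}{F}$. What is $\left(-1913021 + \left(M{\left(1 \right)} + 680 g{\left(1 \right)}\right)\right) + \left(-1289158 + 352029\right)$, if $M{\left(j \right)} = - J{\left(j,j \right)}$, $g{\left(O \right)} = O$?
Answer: $-2849471$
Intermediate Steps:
$J{\left(F,c \right)} = 1$
$M{\left(j \right)} = -1$ ($M{\left(j \right)} = \left(-1\right) 1 = -1$)
$\left(-1913021 + \left(M{\left(1 \right)} + 680 g{\left(1 \right)}\right)\right) + \left(-1289158 + 352029\right) = \left(-1913021 + \left(-1 + 680 \cdot 1\right)\right) + \left(-1289158 + 352029\right) = \left(-1913021 + \left(-1 + 680\right)\right) - 937129 = \left(-1913021 + 679\right) - 937129 = -1912342 - 937129 = -2849471$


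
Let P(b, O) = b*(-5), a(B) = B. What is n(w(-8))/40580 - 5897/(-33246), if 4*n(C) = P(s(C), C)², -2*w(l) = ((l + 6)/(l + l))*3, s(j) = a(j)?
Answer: 24505094659/138150162432 ≈ 0.17738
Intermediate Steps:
s(j) = j
P(b, O) = -5*b
w(l) = -3*(6 + l)/(4*l) (w(l) = -(l + 6)/(l + l)*3/2 = -(6 + l)/((2*l))*3/2 = -(6 + l)*(1/(2*l))*3/2 = -(6 + l)/(2*l)*3/2 = -3*(6 + l)/(4*l))
n(C) = 25*C²/4 (n(C) = (-5*C)²/4 = (25*C²)/4 = 25*C²/4)
n(w(-8))/40580 - 5897/(-33246) = (25*((¾)*(-6 - 1*(-8))/(-8))²/4)/40580 - 5897/(-33246) = (25*((¾)*(-⅛)*(-6 + 8))²/4)*(1/40580) - 5897*(-1/33246) = (25*((¾)*(-⅛)*2)²/4)*(1/40580) + 5897/33246 = (25*(-3/16)²/4)*(1/40580) + 5897/33246 = ((25/4)*(9/256))*(1/40580) + 5897/33246 = (225/1024)*(1/40580) + 5897/33246 = 45/8310784 + 5897/33246 = 24505094659/138150162432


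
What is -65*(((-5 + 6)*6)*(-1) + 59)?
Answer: -3445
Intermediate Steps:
-65*(((-5 + 6)*6)*(-1) + 59) = -65*((1*6)*(-1) + 59) = -65*(6*(-1) + 59) = -65*(-6 + 59) = -65*53 = -3445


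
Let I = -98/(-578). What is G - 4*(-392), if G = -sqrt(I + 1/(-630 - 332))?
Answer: 1568 - sqrt(45068738)/16354 ≈ 1567.6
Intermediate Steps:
I = 49/289 (I = -98*(-1/578) = 49/289 ≈ 0.16955)
G = -sqrt(45068738)/16354 (G = -sqrt(49/289 + 1/(-630 - 332)) = -sqrt(49/289 + 1/(-962)) = -sqrt(49/289 - 1/962) = -sqrt(46849/278018) = -sqrt(45068738)/16354 ≈ -0.41050)
G - 4*(-392) = -sqrt(45068738)/16354 - 4*(-392) = -sqrt(45068738)/16354 + 1568 = 1568 - sqrt(45068738)/16354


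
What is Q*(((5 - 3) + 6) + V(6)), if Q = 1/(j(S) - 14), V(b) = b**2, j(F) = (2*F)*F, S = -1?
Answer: -11/3 ≈ -3.6667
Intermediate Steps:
j(F) = 2*F**2
Q = -1/12 (Q = 1/(2*(-1)**2 - 14) = 1/(2*1 - 14) = 1/(2 - 14) = 1/(-12) = -1/12 ≈ -0.083333)
Q*(((5 - 3) + 6) + V(6)) = -(((5 - 3) + 6) + 6**2)/12 = -((2 + 6) + 36)/12 = -(8 + 36)/12 = -1/12*44 = -11/3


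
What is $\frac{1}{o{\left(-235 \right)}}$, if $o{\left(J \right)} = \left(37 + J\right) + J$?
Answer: $- \frac{1}{433} \approx -0.0023095$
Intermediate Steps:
$o{\left(J \right)} = 37 + 2 J$
$\frac{1}{o{\left(-235 \right)}} = \frac{1}{37 + 2 \left(-235\right)} = \frac{1}{37 - 470} = \frac{1}{-433} = - \frac{1}{433}$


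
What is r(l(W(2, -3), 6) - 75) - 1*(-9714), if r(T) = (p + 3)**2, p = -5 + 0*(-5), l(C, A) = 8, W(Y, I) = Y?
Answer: 9718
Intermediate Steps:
p = -5 (p = -5 + 0 = -5)
r(T) = 4 (r(T) = (-5 + 3)**2 = (-2)**2 = 4)
r(l(W(2, -3), 6) - 75) - 1*(-9714) = 4 - 1*(-9714) = 4 + 9714 = 9718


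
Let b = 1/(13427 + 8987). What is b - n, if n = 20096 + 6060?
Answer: -586260583/22414 ≈ -26156.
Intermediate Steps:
n = 26156
b = 1/22414 ≈ 4.4615e-5
b - n = 1/22414 - 1*26156 = 1/22414 - 26156 = -586260583/22414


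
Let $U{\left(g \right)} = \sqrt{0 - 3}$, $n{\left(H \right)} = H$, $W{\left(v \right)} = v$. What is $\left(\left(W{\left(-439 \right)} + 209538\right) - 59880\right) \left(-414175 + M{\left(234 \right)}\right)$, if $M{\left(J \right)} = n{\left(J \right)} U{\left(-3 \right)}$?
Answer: $-61802779325 + 34917246 i \sqrt{3} \approx -6.1803 \cdot 10^{10} + 6.0478 \cdot 10^{7} i$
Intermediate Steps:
$U{\left(g \right)} = i \sqrt{3}$ ($U{\left(g \right)} = \sqrt{-3} = i \sqrt{3}$)
$M{\left(J \right)} = i J \sqrt{3}$ ($M{\left(J \right)} = J i \sqrt{3} = i J \sqrt{3}$)
$\left(\left(W{\left(-439 \right)} + 209538\right) - 59880\right) \left(-414175 + M{\left(234 \right)}\right) = \left(\left(-439 + 209538\right) - 59880\right) \left(-414175 + i 234 \sqrt{3}\right) = \left(209099 - 59880\right) \left(-414175 + 234 i \sqrt{3}\right) = 149219 \left(-414175 + 234 i \sqrt{3}\right) = -61802779325 + 34917246 i \sqrt{3}$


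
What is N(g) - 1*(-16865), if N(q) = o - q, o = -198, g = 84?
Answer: 16583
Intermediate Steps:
N(q) = -198 - q
N(g) - 1*(-16865) = (-198 - 1*84) - 1*(-16865) = (-198 - 84) + 16865 = -282 + 16865 = 16583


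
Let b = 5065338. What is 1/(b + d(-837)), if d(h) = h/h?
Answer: 1/5065339 ≈ 1.9742e-7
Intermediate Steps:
d(h) = 1
1/(b + d(-837)) = 1/(5065338 + 1) = 1/5065339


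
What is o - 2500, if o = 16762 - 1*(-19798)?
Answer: 34060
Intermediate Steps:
o = 36560 (o = 16762 + 19798 = 36560)
o - 2500 = 36560 - 2500 = 34060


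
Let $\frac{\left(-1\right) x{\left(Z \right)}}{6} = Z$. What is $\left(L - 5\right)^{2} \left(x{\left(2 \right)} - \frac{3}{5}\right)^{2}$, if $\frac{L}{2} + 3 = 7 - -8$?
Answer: $\frac{1432809}{25} \approx 57312.0$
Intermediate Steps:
$x{\left(Z \right)} = - 6 Z$
$L = 24$ ($L = -6 + 2 \left(7 - -8\right) = -6 + 2 \left(7 + 8\right) = -6 + 2 \cdot 15 = -6 + 30 = 24$)
$\left(L - 5\right)^{2} \left(x{\left(2 \right)} - \frac{3}{5}\right)^{2} = \left(24 - 5\right)^{2} \left(\left(-6\right) 2 - \frac{3}{5}\right)^{2} = 19^{2} \left(-12 - \frac{3}{5}\right)^{2} = 361 \left(-12 - \frac{3}{5}\right)^{2} = 361 \left(- \frac{63}{5}\right)^{2} = 361 \cdot \frac{3969}{25} = \frac{1432809}{25}$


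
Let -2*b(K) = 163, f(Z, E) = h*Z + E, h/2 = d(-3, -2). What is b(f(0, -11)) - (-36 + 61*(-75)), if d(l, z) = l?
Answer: 9059/2 ≈ 4529.5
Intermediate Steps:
h = -6 (h = 2*(-3) = -6)
f(Z, E) = E - 6*Z (f(Z, E) = -6*Z + E = E - 6*Z)
b(K) = -163/2 (b(K) = -½*163 = -163/2)
b(f(0, -11)) - (-36 + 61*(-75)) = -163/2 - (-36 + 61*(-75)) = -163/2 - (-36 - 4575) = -163/2 - 1*(-4611) = -163/2 + 4611 = 9059/2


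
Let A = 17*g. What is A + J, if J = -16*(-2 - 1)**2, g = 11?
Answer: 43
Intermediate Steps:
A = 187 (A = 17*11 = 187)
J = -144 (J = -16*(-3)**2 = -16*9 = -144)
A + J = 187 - 144 = 43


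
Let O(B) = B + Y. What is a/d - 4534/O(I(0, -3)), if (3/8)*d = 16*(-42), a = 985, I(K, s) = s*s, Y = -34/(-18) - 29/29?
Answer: -73212017/159488 ≈ -459.04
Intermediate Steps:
Y = 8/9 (Y = -34*(-1/18) - 29*1/29 = 17/9 - 1 = 8/9 ≈ 0.88889)
I(K, s) = s²
O(B) = 8/9 + B (O(B) = B + 8/9 = 8/9 + B)
d = -1792 (d = 8*(16*(-42))/3 = (8/3)*(-672) = -1792)
a/d - 4534/O(I(0, -3)) = 985/(-1792) - 4534/(8/9 + (-3)²) = 985*(-1/1792) - 4534/(8/9 + 9) = -985/1792 - 4534/89/9 = -985/1792 - 4534*9/89 = -985/1792 - 40806/89 = -73212017/159488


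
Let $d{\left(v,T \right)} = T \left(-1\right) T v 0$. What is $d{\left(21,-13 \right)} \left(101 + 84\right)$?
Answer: $0$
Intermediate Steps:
$d{\left(v,T \right)} = 0$ ($d{\left(v,T \right)} = - T T v 0 = - T^{2} v 0 = - v T^{2} \cdot 0 = 0$)
$d{\left(21,-13 \right)} \left(101 + 84\right) = 0 \left(101 + 84\right) = 0 \cdot 185 = 0$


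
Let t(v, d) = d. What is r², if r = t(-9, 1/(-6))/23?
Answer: 1/19044 ≈ 5.2510e-5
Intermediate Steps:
r = -1/138 (r = 1/(-6*23) = -⅙*1/23 = -1/138 ≈ -0.0072464)
r² = (-1/138)² = 1/19044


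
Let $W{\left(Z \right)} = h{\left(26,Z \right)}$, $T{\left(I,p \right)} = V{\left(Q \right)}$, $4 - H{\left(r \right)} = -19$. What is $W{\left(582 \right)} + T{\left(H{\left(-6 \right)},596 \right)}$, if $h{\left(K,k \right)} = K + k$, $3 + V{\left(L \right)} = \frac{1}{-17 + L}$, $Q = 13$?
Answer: $\frac{2419}{4} \approx 604.75$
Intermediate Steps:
$V{\left(L \right)} = -3 + \frac{1}{-17 + L}$
$H{\left(r \right)} = 23$ ($H{\left(r \right)} = 4 - -19 = 4 + 19 = 23$)
$T{\left(I,p \right)} = - \frac{13}{4}$ ($T{\left(I,p \right)} = \frac{52 - 39}{-17 + 13} = \frac{52 - 39}{-4} = \left(- \frac{1}{4}\right) 13 = - \frac{13}{4}$)
$W{\left(Z \right)} = 26 + Z$
$W{\left(582 \right)} + T{\left(H{\left(-6 \right)},596 \right)} = \left(26 + 582\right) - \frac{13}{4} = 608 - \frac{13}{4} = \frac{2419}{4}$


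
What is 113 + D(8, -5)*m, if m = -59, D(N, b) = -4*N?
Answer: 2001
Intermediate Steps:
113 + D(8, -5)*m = 113 - 4*8*(-59) = 113 - 32*(-59) = 113 + 1888 = 2001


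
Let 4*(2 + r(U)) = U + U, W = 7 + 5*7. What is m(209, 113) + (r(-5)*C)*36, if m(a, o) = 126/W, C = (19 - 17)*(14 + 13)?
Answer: -8745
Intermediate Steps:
W = 42 (W = 7 + 35 = 42)
C = 54 (C = 2*27 = 54)
r(U) = -2 + U/2 (r(U) = -2 + (U + U)/4 = -2 + (2*U)/4 = -2 + U/2)
m(a, o) = 3 (m(a, o) = 126/42 = 126*(1/42) = 3)
m(209, 113) + (r(-5)*C)*36 = 3 + ((-2 + (½)*(-5))*54)*36 = 3 + ((-2 - 5/2)*54)*36 = 3 - 9/2*54*36 = 3 - 243*36 = 3 - 8748 = -8745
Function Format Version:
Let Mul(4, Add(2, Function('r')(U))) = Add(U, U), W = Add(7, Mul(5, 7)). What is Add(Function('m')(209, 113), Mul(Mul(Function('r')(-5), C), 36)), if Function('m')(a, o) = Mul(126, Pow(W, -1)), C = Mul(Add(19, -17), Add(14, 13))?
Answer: -8745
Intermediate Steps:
W = 42 (W = Add(7, 35) = 42)
C = 54 (C = Mul(2, 27) = 54)
Function('r')(U) = Add(-2, Mul(Rational(1, 2), U)) (Function('r')(U) = Add(-2, Mul(Rational(1, 4), Add(U, U))) = Add(-2, Mul(Rational(1, 4), Mul(2, U))) = Add(-2, Mul(Rational(1, 2), U)))
Function('m')(a, o) = 3 (Function('m')(a, o) = Mul(126, Pow(42, -1)) = Mul(126, Rational(1, 42)) = 3)
Add(Function('m')(209, 113), Mul(Mul(Function('r')(-5), C), 36)) = Add(3, Mul(Mul(Add(-2, Mul(Rational(1, 2), -5)), 54), 36)) = Add(3, Mul(Mul(Add(-2, Rational(-5, 2)), 54), 36)) = Add(3, Mul(Mul(Rational(-9, 2), 54), 36)) = Add(3, Mul(-243, 36)) = Add(3, -8748) = -8745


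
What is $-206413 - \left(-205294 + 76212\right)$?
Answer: $-77331$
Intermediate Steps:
$-206413 - \left(-205294 + 76212\right) = -206413 - -129082 = -206413 + 129082 = -77331$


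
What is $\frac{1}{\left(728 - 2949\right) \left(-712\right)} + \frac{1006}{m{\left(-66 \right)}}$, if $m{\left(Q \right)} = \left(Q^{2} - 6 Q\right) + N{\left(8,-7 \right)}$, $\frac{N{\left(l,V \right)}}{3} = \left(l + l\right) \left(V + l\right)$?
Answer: $\frac{99427807}{474405600} \approx 0.20958$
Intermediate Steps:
$N{\left(l,V \right)} = 6 l \left(V + l\right)$ ($N{\left(l,V \right)} = 3 \left(l + l\right) \left(V + l\right) = 3 \cdot 2 l \left(V + l\right) = 6 l \left(V + l\right)$)
$m{\left(Q \right)} = 48 + Q^{2} - 6 Q$ ($m{\left(Q \right)} = \left(Q^{2} - 6 Q\right) + 6 \cdot 8 \left(-7 + 8\right) = \left(Q^{2} - 6 Q\right) + 6 \cdot 8 \cdot 1 = \left(Q^{2} - 6 Q\right) + 48 = 48 + Q^{2} - 6 Q$)
$\frac{1}{\left(728 - 2949\right) \left(-712\right)} + \frac{1006}{m{\left(-66 \right)}} = \frac{1}{\left(728 - 2949\right) \left(-712\right)} + \frac{1006}{48 + \left(-66\right)^{2} - -396} = \frac{1}{-2221} \left(- \frac{1}{712}\right) + \frac{1006}{48 + 4356 + 396} = \left(- \frac{1}{2221}\right) \left(- \frac{1}{712}\right) + \frac{1006}{4800} = \frac{1}{1581352} + 1006 \cdot \frac{1}{4800} = \frac{1}{1581352} + \frac{503}{2400} = \frac{99427807}{474405600}$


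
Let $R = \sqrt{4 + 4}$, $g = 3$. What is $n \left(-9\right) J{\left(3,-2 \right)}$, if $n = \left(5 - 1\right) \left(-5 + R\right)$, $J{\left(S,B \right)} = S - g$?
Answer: $0$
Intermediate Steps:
$R = 2 \sqrt{2}$ ($R = \sqrt{8} = 2 \sqrt{2} \approx 2.8284$)
$J{\left(S,B \right)} = -3 + S$ ($J{\left(S,B \right)} = S - 3 = -3 + S$)
$n = -20 + 8 \sqrt{2}$ ($n = \left(5 - 1\right) \left(-5 + 2 \sqrt{2}\right) = 4 \left(-5 + 2 \sqrt{2}\right) = -20 + 8 \sqrt{2} \approx -8.6863$)
$n \left(-9\right) J{\left(3,-2 \right)} = \left(-20 + 8 \sqrt{2}\right) \left(-9\right) \left(-3 + 3\right) = \left(180 - 72 \sqrt{2}\right) 0 = 0$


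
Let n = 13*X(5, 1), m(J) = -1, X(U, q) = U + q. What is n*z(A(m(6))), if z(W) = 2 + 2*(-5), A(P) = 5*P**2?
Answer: -624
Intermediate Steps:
z(W) = -8 (z(W) = 2 - 10 = -8)
n = 78 (n = 13*(5 + 1) = 13*6 = 78)
n*z(A(m(6))) = 78*(-8) = -624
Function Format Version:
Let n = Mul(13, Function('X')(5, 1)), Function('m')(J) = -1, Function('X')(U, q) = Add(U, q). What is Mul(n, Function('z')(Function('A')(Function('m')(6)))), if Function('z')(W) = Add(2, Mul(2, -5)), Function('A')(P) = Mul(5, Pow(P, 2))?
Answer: -624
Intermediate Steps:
Function('z')(W) = -8 (Function('z')(W) = Add(2, -10) = -8)
n = 78 (n = Mul(13, Add(5, 1)) = Mul(13, 6) = 78)
Mul(n, Function('z')(Function('A')(Function('m')(6)))) = Mul(78, -8) = -624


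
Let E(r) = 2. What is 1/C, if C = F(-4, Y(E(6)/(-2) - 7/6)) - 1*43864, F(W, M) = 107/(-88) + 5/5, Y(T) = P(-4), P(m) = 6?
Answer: -88/3860051 ≈ -2.2798e-5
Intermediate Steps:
Y(T) = 6
F(W, M) = -19/88 (F(W, M) = 107*(-1/88) + 5*(1/5) = -107/88 + 1 = -19/88)
C = -3860051/88 (C = -19/88 - 1*43864 = -19/88 - 43864 = -3860051/88 ≈ -43864.)
1/C = 1/(-3860051/88) = -88/3860051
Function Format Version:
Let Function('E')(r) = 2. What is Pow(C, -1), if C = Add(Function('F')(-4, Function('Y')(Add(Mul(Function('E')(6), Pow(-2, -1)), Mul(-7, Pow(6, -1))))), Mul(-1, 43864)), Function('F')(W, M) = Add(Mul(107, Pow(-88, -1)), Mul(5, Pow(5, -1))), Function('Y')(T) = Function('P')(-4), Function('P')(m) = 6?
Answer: Rational(-88, 3860051) ≈ -2.2798e-5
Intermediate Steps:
Function('Y')(T) = 6
Function('F')(W, M) = Rational(-19, 88) (Function('F')(W, M) = Add(Mul(107, Rational(-1, 88)), Mul(5, Rational(1, 5))) = Add(Rational(-107, 88), 1) = Rational(-19, 88))
C = Rational(-3860051, 88) (C = Add(Rational(-19, 88), Mul(-1, 43864)) = Add(Rational(-19, 88), -43864) = Rational(-3860051, 88) ≈ -43864.)
Pow(C, -1) = Pow(Rational(-3860051, 88), -1) = Rational(-88, 3860051)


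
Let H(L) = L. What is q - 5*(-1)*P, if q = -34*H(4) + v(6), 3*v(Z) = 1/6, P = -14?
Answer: -3707/18 ≈ -205.94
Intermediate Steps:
v(Z) = 1/18 (v(Z) = (1/3)/6 = (1/3)*(1/6) = 1/18)
q = -2447/18 (q = -34*4 + 1/18 = -136 + 1/18 = -2447/18 ≈ -135.94)
q - 5*(-1)*P = -2447/18 - 5*(-1)*(-14) = -2447/18 - (-5)*(-14) = -2447/18 - 1*70 = -2447/18 - 70 = -3707/18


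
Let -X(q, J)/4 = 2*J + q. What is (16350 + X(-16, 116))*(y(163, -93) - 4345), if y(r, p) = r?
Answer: -64762452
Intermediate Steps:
X(q, J) = -8*J - 4*q (X(q, J) = -4*(2*J + q) = -4*(q + 2*J) = -8*J - 4*q)
(16350 + X(-16, 116))*(y(163, -93) - 4345) = (16350 + (-8*116 - 4*(-16)))*(163 - 4345) = (16350 + (-928 + 64))*(-4182) = (16350 - 864)*(-4182) = 15486*(-4182) = -64762452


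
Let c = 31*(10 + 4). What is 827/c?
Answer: 827/434 ≈ 1.9055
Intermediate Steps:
c = 434 (c = 31*14 = 434)
827/c = 827/434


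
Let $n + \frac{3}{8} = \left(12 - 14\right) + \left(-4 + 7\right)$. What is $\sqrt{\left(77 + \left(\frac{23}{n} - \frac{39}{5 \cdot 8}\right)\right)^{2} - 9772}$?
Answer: $\frac{\sqrt{4731969}}{40} \approx 54.383$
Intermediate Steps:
$n = \frac{5}{8}$ ($n = - \frac{3}{8} + \left(\left(12 - 14\right) + \left(-4 + 7\right)\right) = - \frac{3}{8} + \left(-2 + 3\right) = - \frac{3}{8} + 1 = \frac{5}{8} \approx 0.625$)
$\sqrt{\left(77 + \left(\frac{23}{n} - \frac{39}{5 \cdot 8}\right)\right)^{2} - 9772} = \sqrt{\left(77 + \left(\frac{23}{\frac{5}{8}} - \frac{39}{5 \cdot 8}\right)\right)^{2} - 9772} = \sqrt{\left(77 + \left(23 \cdot \frac{8}{5} - \frac{39}{40}\right)\right)^{2} - 9772} = \sqrt{\left(77 + \left(\frac{184}{5} - \frac{39}{40}\right)\right)^{2} - 9772} = \sqrt{\left(77 + \frac{1433}{40}\right)^{2} - 9772} = \sqrt{\left(\frac{4513}{40}\right)^{2} - 9772} = \sqrt{\frac{20367169}{1600} - 9772} = \sqrt{\frac{4731969}{1600}} = \frac{\sqrt{4731969}}{40}$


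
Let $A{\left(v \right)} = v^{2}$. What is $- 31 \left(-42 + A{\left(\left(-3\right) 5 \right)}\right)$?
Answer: $-5673$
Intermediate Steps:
$- 31 \left(-42 + A{\left(\left(-3\right) 5 \right)}\right) = - 31 \left(-42 + \left(\left(-3\right) 5\right)^{2}\right) = - 31 \left(-42 + \left(-15\right)^{2}\right) = - 31 \left(-42 + 225\right) = \left(-31\right) 183 = -5673$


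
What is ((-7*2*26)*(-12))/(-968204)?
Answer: -1092/242051 ≈ -0.0045114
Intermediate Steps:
((-7*2*26)*(-12))/(-968204) = (-14*26*(-12))*(-1/968204) = -364*(-12)*(-1/968204) = 4368*(-1/968204) = -1092/242051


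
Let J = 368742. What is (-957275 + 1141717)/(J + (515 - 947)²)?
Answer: 92221/277683 ≈ 0.33211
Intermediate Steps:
(-957275 + 1141717)/(J + (515 - 947)²) = (-957275 + 1141717)/(368742 + (515 - 947)²) = 184442/(368742 + (-432)²) = 184442/(368742 + 186624) = 184442/555366 = 184442*(1/555366) = 92221/277683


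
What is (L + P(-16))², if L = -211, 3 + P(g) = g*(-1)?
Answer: 39204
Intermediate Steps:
P(g) = -3 - g (P(g) = -3 + g*(-1) = -3 - g)
(L + P(-16))² = (-211 + (-3 - 1*(-16)))² = (-211 + (-3 + 16))² = (-211 + 13)² = (-198)² = 39204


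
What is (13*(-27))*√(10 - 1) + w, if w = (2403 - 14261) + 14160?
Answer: 1249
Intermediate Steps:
w = 2302 (w = -11858 + 14160 = 2302)
(13*(-27))*√(10 - 1) + w = (13*(-27))*√(10 - 1) + 2302 = -351*√9 + 2302 = -351*3 + 2302 = -1053 + 2302 = 1249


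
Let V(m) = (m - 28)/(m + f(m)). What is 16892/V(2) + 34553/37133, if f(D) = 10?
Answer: -3763054627/482729 ≈ -7795.4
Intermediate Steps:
V(m) = (-28 + m)/(10 + m) (V(m) = (m - 28)/(m + 10) = (-28 + m)/(10 + m))
16892/V(2) + 34553/37133 = 16892/(((-28 + 2)/(10 + 2))) + 34553/37133 = 16892/((-26/12)) + 34553*(1/37133) = 16892/(((1/12)*(-26))) + 34553/37133 = 16892/(-13/6) + 34553/37133 = 16892*(-6/13) + 34553/37133 = -101352/13 + 34553/37133 = -3763054627/482729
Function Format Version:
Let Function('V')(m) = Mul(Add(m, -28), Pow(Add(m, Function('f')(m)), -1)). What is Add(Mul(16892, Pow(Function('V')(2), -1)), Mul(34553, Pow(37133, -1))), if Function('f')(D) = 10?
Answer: Rational(-3763054627, 482729) ≈ -7795.4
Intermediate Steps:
Function('V')(m) = Mul(Pow(Add(10, m), -1), Add(-28, m)) (Function('V')(m) = Mul(Add(m, -28), Pow(Add(m, 10), -1)) = Mul(Add(-28, m), Pow(Add(10, m), -1)) = Mul(Pow(Add(10, m), -1), Add(-28, m)))
Add(Mul(16892, Pow(Function('V')(2), -1)), Mul(34553, Pow(37133, -1))) = Add(Mul(16892, Pow(Mul(Pow(Add(10, 2), -1), Add(-28, 2)), -1)), Mul(34553, Pow(37133, -1))) = Add(Mul(16892, Pow(Mul(Pow(12, -1), -26), -1)), Mul(34553, Rational(1, 37133))) = Add(Mul(16892, Pow(Mul(Rational(1, 12), -26), -1)), Rational(34553, 37133)) = Add(Mul(16892, Pow(Rational(-13, 6), -1)), Rational(34553, 37133)) = Add(Mul(16892, Rational(-6, 13)), Rational(34553, 37133)) = Add(Rational(-101352, 13), Rational(34553, 37133)) = Rational(-3763054627, 482729)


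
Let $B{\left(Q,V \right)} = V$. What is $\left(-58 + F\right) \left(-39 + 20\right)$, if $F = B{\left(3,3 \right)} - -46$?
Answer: $171$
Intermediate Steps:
$F = 49$ ($F = 3 - -46 = 3 + 46 = 49$)
$\left(-58 + F\right) \left(-39 + 20\right) = \left(-58 + 49\right) \left(-39 + 20\right) = \left(-9\right) \left(-19\right) = 171$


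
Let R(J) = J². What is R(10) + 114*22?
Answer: 2608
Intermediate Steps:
R(10) + 114*22 = 10² + 114*22 = 100 + 2508 = 2608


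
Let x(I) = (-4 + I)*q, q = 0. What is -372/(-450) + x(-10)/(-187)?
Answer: 62/75 ≈ 0.82667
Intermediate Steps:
x(I) = 0 (x(I) = (-4 + I)*0 = 0)
-372/(-450) + x(-10)/(-187) = -372/(-450) + 0/(-187) = -372*(-1/450) + 0*(-1/187) = 62/75 + 0 = 62/75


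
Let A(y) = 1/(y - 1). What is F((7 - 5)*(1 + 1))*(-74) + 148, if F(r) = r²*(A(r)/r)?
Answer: 148/3 ≈ 49.333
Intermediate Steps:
A(y) = 1/(-1 + y)
F(r) = r/(-1 + r) (F(r) = r²*(1/((-1 + r)*r)) = r²*(1/(r*(-1 + r))) = r/(-1 + r))
F((7 - 5)*(1 + 1))*(-74) + 148 = (((7 - 5)*(1 + 1))/(-1 + (7 - 5)*(1 + 1)))*(-74) + 148 = ((2*2)/(-1 + 2*2))*(-74) + 148 = (4/(-1 + 4))*(-74) + 148 = (4/3)*(-74) + 148 = -296/3 + 148 = 148/3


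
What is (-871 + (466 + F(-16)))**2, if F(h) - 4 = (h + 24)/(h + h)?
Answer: 2576025/16 ≈ 1.6100e+5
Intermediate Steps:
F(h) = 4 + (24 + h)/(2*h) (F(h) = 4 + (h + 24)/(h + h) = 4 + (24 + h)/((2*h)) = 4 + (24 + h)*(1/(2*h)) = 4 + (24 + h)/(2*h))
(-871 + (466 + F(-16)))**2 = (-871 + (466 + (9/2 + 12/(-16))))**2 = (-871 + (466 + (9/2 + 12*(-1/16))))**2 = (-871 + (466 + (9/2 - 3/4)))**2 = (-871 + (466 + 15/4))**2 = (-871 + 1879/4)**2 = (-1605/4)**2 = 2576025/16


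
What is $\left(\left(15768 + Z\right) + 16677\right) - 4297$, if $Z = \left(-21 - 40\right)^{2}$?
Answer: $31869$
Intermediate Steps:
$Z = 3721$ ($Z = \left(-61\right)^{2} = 3721$)
$\left(\left(15768 + Z\right) + 16677\right) - 4297 = \left(\left(15768 + 3721\right) + 16677\right) - 4297 = \left(19489 + 16677\right) - 4297 = 36166 - 4297 = 31869$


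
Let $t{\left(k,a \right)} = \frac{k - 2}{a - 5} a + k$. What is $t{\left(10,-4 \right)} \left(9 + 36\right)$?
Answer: $610$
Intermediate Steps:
$t{\left(k,a \right)} = k + \frac{a \left(-2 + k\right)}{-5 + a}$ ($t{\left(k,a \right)} = \frac{-2 + k}{-5 + a} a + k = \frac{a \left(-2 + k\right)}{-5 + a} + k = k + \frac{a \left(-2 + k\right)}{-5 + a}$)
$t{\left(10,-4 \right)} \left(9 + 36\right) = \frac{\left(-5\right) 10 - -8 + 2 \left(-4\right) 10}{-5 - 4} \left(9 + 36\right) = \frac{-50 + 8 - 80}{-9} \cdot 45 = \left(- \frac{1}{9}\right) \left(-122\right) 45 = \frac{122}{9} \cdot 45 = 610$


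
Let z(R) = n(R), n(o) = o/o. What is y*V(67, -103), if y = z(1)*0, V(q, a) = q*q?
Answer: 0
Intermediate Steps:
n(o) = 1
z(R) = 1
V(q, a) = q**2
y = 0 (y = 1*0 = 0)
y*V(67, -103) = 0*67**2 = 0*4489 = 0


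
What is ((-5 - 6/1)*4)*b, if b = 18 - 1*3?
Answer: -660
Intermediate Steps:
b = 15 (b = 18 - 3 = 15)
((-5 - 6/1)*4)*b = ((-5 - 6/1)*4)*15 = ((-5 - 6*1)*4)*15 = ((-5 - 6)*4)*15 = -11*4*15 = -44*15 = -660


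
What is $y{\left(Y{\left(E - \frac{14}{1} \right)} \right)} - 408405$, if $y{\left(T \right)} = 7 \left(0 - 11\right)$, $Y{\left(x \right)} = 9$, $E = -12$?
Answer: $-408482$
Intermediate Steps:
$y{\left(T \right)} = -77$ ($y{\left(T \right)} = 7 \left(-11\right) = -77$)
$y{\left(Y{\left(E - \frac{14}{1} \right)} \right)} - 408405 = -77 - 408405 = -408482$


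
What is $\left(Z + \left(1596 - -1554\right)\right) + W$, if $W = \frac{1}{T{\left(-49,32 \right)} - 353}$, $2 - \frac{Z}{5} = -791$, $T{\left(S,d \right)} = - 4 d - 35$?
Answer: $\frac{3671339}{516} \approx 7115.0$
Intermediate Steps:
$T{\left(S,d \right)} = -35 - 4 d$
$Z = 3965$ ($Z = 10 - -3955 = 10 + 3955 = 3965$)
$W = - \frac{1}{516}$ ($W = \frac{1}{\left(-35 - 128\right) - 353} = \frac{1}{-163 - 353} = \frac{1}{-516} = - \frac{1}{516} \approx -0.001938$)
$\left(Z + \left(1596 - -1554\right)\right) + W = \left(3965 + \left(1596 - -1554\right)\right) - \frac{1}{516} = \left(3965 + \left(1596 + 1554\right)\right) - \frac{1}{516} = \left(3965 + 3150\right) - \frac{1}{516} = 7115 - \frac{1}{516} = \frac{3671339}{516}$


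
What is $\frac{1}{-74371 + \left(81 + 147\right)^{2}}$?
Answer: $- \frac{1}{22387} \approx -4.4669 \cdot 10^{-5}$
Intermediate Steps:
$\frac{1}{-74371 + \left(81 + 147\right)^{2}} = \frac{1}{-74371 + 228^{2}} = \frac{1}{-74371 + 51984} = \frac{1}{-22387} = - \frac{1}{22387}$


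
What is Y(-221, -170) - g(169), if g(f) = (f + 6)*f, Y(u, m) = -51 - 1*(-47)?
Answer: -29579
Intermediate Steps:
Y(u, m) = -4 (Y(u, m) = -51 + 47 = -4)
g(f) = f*(6 + f) (g(f) = (6 + f)*f = f*(6 + f))
Y(-221, -170) - g(169) = -4 - 169*(6 + 169) = -4 - 169*175 = -4 - 1*29575 = -4 - 29575 = -29579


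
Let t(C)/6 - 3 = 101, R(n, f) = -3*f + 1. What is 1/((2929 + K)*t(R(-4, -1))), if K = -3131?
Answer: -1/126048 ≈ -7.9335e-6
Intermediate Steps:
R(n, f) = 1 - 3*f
t(C) = 624 (t(C) = 18 + 6*101 = 18 + 606 = 624)
1/((2929 + K)*t(R(-4, -1))) = 1/((2929 - 3131)*624) = (1/624)/(-202) = -1/202*1/624 = -1/126048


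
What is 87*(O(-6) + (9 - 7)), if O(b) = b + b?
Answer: -870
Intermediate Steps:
O(b) = 2*b
87*(O(-6) + (9 - 7)) = 87*(2*(-6) + (9 - 7)) = 87*(-12 + 2) = 87*(-10) = -870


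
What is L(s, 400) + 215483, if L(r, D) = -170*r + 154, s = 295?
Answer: 165487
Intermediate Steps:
L(r, D) = 154 - 170*r
L(s, 400) + 215483 = (154 - 170*295) + 215483 = (154 - 50150) + 215483 = -49996 + 215483 = 165487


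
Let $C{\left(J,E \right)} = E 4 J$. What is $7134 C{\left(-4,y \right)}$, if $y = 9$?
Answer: $-1027296$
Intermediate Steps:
$C{\left(J,E \right)} = 4 E J$
$7134 C{\left(-4,y \right)} = 7134 \cdot 4 \cdot 9 \left(-4\right) = 7134 \left(-144\right) = -1027296$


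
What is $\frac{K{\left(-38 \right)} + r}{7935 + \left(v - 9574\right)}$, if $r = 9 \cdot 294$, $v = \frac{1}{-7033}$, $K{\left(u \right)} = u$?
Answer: $- \frac{1146379}{720443} \approx -1.5912$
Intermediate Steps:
$v = - \frac{1}{7033} \approx -0.00014219$
$r = 2646$
$\frac{K{\left(-38 \right)} + r}{7935 + \left(v - 9574\right)} = \frac{-38 + 2646}{7935 - \frac{67333943}{7033}} = \frac{2608}{7935 - \frac{67333943}{7033}} = \frac{2608}{- \frac{11527088}{7033}} = 2608 \left(- \frac{7033}{11527088}\right) = - \frac{1146379}{720443}$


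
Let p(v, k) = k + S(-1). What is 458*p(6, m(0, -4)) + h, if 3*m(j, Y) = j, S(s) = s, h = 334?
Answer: -124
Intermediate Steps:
m(j, Y) = j/3
p(v, k) = -1 + k (p(v, k) = k - 1 = -1 + k)
458*p(6, m(0, -4)) + h = 458*(-1 + (⅓)*0) + 334 = 458*(-1 + 0) + 334 = 458*(-1) + 334 = -458 + 334 = -124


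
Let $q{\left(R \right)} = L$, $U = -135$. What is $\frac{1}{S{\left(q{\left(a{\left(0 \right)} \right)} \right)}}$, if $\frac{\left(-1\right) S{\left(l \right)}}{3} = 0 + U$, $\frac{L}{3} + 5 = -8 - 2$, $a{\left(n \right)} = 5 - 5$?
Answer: $\frac{1}{405} \approx 0.0024691$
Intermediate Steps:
$a{\left(n \right)} = 0$
$L = -45$ ($L = -15 + 3 \left(-8 - 2\right) = -15 + 3 \left(-10\right) = -15 - 30 = -45$)
$q{\left(R \right)} = -45$
$S{\left(l \right)} = 405$ ($S{\left(l \right)} = - 3 \left(0 - 135\right) = \left(-3\right) \left(-135\right) = 405$)
$\frac{1}{S{\left(q{\left(a{\left(0 \right)} \right)} \right)}} = \frac{1}{405}$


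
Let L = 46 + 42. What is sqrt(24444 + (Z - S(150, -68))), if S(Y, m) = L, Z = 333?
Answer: sqrt(24689) ≈ 157.13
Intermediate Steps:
L = 88
S(Y, m) = 88
sqrt(24444 + (Z - S(150, -68))) = sqrt(24444 + (333 - 1*88)) = sqrt(24444 + (333 - 88)) = sqrt(24444 + 245) = sqrt(24689)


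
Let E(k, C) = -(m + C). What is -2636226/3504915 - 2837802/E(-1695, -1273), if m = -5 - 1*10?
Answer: -552758347551/250796140 ≈ -2204.0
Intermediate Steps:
m = -15 (m = -5 - 10 = -15)
E(k, C) = 15 - C (E(k, C) = -(-15 + C) = 15 - C)
-2636226/3504915 - 2837802/E(-1695, -1273) = -2636226/3504915 - 2837802/(15 - 1*(-1273)) = -2636226*1/3504915 - 2837802/(15 + 1273) = -292914/389435 - 2837802/1288 = -292914/389435 - 2837802*1/1288 = -292914/389435 - 1418901/644 = -552758347551/250796140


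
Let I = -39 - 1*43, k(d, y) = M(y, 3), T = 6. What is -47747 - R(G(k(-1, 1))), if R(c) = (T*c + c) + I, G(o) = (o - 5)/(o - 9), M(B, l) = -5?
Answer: -47670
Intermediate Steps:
k(d, y) = -5
I = -82 (I = -39 - 43 = -82)
G(o) = (-5 + o)/(-9 + o)
R(c) = -82 + 7*c (R(c) = (6*c + c) - 82 = 7*c - 82 = -82 + 7*c)
-47747 - R(G(k(-1, 1))) = -47747 - (-82 + 7*((-5 - 5)/(-9 - 5))) = -47747 - (-82 + 7*(-10/(-14))) = -47747 - (-82 + 7*(-1/14*(-10))) = -47747 - (-82 + 7*(5/7)) = -47747 - (-82 + 5) = -47747 - 1*(-77) = -47747 + 77 = -47670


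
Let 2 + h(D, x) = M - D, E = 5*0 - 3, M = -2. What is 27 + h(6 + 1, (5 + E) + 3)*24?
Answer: -237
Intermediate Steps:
E = -3 (E = 0 - 3 = -3)
h(D, x) = -4 - D (h(D, x) = -2 + (-2 - D) = -4 - D)
27 + h(6 + 1, (5 + E) + 3)*24 = 27 + (-4 - (6 + 1))*24 = 27 + (-4 - 1*7)*24 = 27 + (-4 - 7)*24 = 27 - 11*24 = 27 - 264 = -237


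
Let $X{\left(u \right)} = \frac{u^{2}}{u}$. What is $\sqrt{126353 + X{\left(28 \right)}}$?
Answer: $\sqrt{126381} \approx 355.5$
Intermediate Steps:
$X{\left(u \right)} = u$
$\sqrt{126353 + X{\left(28 \right)}} = \sqrt{126353 + 28} = \sqrt{126381}$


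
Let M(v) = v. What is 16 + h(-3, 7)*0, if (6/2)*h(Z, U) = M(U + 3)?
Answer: 16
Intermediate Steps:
h(Z, U) = 1 + U/3 (h(Z, U) = (U + 3)/3 = (3 + U)/3 = 1 + U/3)
16 + h(-3, 7)*0 = 16 + (1 + (⅓)*7)*0 = 16 + (1 + 7/3)*0 = 16 + (10/3)*0 = 16 + 0 = 16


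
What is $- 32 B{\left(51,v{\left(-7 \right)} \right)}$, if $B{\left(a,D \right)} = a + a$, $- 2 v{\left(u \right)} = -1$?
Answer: $-3264$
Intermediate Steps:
$v{\left(u \right)} = \frac{1}{2}$ ($v{\left(u \right)} = \left(- \frac{1}{2}\right) \left(-1\right) = \frac{1}{2}$)
$B{\left(a,D \right)} = 2 a$
$- 32 B{\left(51,v{\left(-7 \right)} \right)} = - 32 \cdot 2 \cdot 51 = \left(-32\right) 102 = -3264$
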